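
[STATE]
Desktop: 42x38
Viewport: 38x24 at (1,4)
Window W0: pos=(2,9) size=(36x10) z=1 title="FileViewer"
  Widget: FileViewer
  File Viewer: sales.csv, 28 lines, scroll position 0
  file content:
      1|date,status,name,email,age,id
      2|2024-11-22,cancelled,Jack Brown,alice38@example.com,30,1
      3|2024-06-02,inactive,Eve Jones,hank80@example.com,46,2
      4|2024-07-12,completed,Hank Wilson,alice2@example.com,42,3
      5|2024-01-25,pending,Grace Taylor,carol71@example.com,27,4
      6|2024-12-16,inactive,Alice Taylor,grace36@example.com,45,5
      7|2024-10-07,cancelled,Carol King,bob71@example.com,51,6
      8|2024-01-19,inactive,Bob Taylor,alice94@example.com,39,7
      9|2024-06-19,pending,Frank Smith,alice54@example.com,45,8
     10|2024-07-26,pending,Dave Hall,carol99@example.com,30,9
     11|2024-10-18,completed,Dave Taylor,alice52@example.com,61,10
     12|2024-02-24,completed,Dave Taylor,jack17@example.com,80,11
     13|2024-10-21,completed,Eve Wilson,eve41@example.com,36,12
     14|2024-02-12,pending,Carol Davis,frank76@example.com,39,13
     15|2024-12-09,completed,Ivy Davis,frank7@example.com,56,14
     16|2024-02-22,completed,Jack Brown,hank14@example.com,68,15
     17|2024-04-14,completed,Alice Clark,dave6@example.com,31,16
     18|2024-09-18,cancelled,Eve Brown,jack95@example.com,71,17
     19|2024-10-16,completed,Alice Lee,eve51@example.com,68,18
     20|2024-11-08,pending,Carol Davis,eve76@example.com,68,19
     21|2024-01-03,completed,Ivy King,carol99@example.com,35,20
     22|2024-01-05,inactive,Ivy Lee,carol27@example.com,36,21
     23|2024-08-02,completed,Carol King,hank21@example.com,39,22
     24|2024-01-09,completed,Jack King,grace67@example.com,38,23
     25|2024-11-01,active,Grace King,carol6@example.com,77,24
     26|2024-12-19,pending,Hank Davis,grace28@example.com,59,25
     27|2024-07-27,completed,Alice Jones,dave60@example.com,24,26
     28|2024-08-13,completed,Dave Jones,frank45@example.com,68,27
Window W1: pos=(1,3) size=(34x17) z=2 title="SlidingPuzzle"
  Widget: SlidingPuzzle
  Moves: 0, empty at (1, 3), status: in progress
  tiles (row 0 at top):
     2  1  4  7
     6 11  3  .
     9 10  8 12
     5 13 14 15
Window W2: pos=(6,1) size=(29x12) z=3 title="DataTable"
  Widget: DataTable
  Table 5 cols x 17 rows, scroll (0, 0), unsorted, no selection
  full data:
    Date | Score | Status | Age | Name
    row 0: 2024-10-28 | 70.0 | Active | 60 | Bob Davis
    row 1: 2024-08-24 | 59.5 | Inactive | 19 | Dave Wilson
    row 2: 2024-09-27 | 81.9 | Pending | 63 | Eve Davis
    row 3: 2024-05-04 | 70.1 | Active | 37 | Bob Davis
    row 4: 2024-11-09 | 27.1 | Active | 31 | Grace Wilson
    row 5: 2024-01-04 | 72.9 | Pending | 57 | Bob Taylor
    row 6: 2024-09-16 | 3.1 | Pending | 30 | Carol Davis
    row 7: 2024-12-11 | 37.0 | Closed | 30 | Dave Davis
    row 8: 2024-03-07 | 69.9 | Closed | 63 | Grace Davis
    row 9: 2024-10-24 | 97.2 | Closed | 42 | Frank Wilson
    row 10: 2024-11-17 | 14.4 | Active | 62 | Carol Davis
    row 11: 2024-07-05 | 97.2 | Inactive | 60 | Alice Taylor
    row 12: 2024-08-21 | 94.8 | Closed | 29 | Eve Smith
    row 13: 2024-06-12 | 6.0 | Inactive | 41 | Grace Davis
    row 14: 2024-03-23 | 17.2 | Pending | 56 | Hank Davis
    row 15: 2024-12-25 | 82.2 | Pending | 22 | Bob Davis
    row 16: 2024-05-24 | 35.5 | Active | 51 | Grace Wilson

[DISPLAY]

┃ Sli┃Date      │Score│Status  │A┃    
┠────┃──────────┼─────┼────────┼─┃    
┃┌───┃2024-10-28│70.0 │Active  │6┃    
┃│  2┃2024-08-24│59.5 │Inactive│1┃    
┃├───┃2024-09-27│81.9 │Pending │6┃    
┃│  6┃2024-05-04│70.1 │Active  │3┃━━┓ 
┃├───┃2024-11-09│27.1 │Active  │3┃  ┃ 
┃│  9┃2024-01-04│72.9 │Pending │5┃──┨ 
┃├───┗━━━━━━━━━━━━━━━━━━━━━━━━━━━┛ ▲┃ 
┃│  5 │ 13 │ 14 │ 15 │           ┃a█┃ 
┃└────┴────┴────┴────┘           ┃n░┃ 
┃Moves: 0                        ┃,░┃ 
┃                                ┃c░┃ 
┃                                ┃,▼┃ 
┃                                ┃━━┛ 
┗━━━━━━━━━━━━━━━━━━━━━━━━━━━━━━━━┛    
                                      
                                      
                                      
                                      
                                      
                                      
                                      
                                      


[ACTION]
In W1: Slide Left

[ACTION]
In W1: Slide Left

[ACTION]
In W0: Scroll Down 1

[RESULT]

┃ Sli┃Date      │Score│Status  │A┃    
┠────┃──────────┼─────┼────────┼─┃    
┃┌───┃2024-10-28│70.0 │Active  │6┃    
┃│  2┃2024-08-24│59.5 │Inactive│1┃    
┃├───┃2024-09-27│81.9 │Pending │6┃    
┃│  6┃2024-05-04│70.1 │Active  │3┃━━┓ 
┃├───┃2024-11-09│27.1 │Active  │3┃  ┃ 
┃│  9┃2024-01-04│72.9 │Pending │5┃──┨ 
┃├───┗━━━━━━━━━━━━━━━━━━━━━━━━━━━┛a▲┃ 
┃│  5 │ 13 │ 14 │ 15 │           ┃n█┃ 
┃└────┴────┴────┴────┘           ┃,░┃ 
┃Moves: 0                        ┃c░┃ 
┃                                ┃,░┃ 
┃                                ┃b▼┃ 
┃                                ┃━━┛ 
┗━━━━━━━━━━━━━━━━━━━━━━━━━━━━━━━━┛    
                                      
                                      
                                      
                                      
                                      
                                      
                                      
                                      


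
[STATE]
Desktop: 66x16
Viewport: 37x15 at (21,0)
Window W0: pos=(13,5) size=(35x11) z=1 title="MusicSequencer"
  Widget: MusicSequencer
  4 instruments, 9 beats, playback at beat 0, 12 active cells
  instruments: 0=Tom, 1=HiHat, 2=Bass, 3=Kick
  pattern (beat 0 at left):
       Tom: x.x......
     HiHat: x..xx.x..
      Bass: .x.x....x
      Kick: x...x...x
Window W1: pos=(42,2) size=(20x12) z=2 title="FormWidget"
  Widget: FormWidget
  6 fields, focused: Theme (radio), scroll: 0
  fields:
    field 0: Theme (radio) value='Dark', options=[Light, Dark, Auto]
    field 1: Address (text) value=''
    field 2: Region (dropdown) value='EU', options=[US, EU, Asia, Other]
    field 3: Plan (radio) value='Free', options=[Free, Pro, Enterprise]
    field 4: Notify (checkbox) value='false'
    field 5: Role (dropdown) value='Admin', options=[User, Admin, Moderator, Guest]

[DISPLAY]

                                     
                                     
                     ┏━━━━━━━━━━━━━━━
                     ┃ FormWidget    
                     ┠───────────────
━━━━━━━━━━━━━━━━━━━━━┃> Theme:      (
equencer             ┃  Address:    [
─────────────────────┃  Region:     [
12345678             ┃  Plan:       (
·█······             ┃  Notify:     [
··██·█··             ┃  Role:       [
█·█····█             ┃               
···█···█             ┃               
                     ┗━━━━━━━━━━━━━━━
                          ┃          


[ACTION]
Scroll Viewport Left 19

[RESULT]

                                     
                                     
                                     
                                     
                                     
           ┏━━━━━━━━━━━━━━━━━━━━━━━━━
           ┃ MusicSequencer          
           ┠─────────────────────────
           ┃      ▼12345678          
           ┃   Tom█·█······          
           ┃ HiHat█··██·█··          
           ┃  Bass·█·█····█          
           ┃  Kick█···█···█          
           ┃                         
           ┃                         


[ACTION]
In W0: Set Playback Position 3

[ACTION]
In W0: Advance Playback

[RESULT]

                                     
                                     
                                     
                                     
                                     
           ┏━━━━━━━━━━━━━━━━━━━━━━━━━
           ┃ MusicSequencer          
           ┠─────────────────────────
           ┃      0123▼5678          
           ┃   Tom█·█······          
           ┃ HiHat█··██·█··          
           ┃  Bass·█·█····█          
           ┃  Kick█···█···█          
           ┃                         
           ┃                         


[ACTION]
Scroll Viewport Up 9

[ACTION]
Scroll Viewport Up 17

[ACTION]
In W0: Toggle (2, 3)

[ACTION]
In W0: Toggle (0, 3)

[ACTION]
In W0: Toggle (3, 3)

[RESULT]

                                     
                                     
                                     
                                     
                                     
           ┏━━━━━━━━━━━━━━━━━━━━━━━━━
           ┃ MusicSequencer          
           ┠─────────────────────────
           ┃      0123▼5678          
           ┃   Tom█·██·····          
           ┃ HiHat█··██·█··          
           ┃  Bass·█······█          
           ┃  Kick█··██···█          
           ┃                         
           ┃                         


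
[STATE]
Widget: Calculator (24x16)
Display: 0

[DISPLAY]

                       0
┌───┬───┬───┬───┐       
│ 7 │ 8 │ 9 │ ÷ │       
├───┼───┼───┼───┤       
│ 4 │ 5 │ 6 │ × │       
├───┼───┼───┼───┤       
│ 1 │ 2 │ 3 │ - │       
├───┼───┼───┼───┤       
│ 0 │ . │ = │ + │       
├───┼───┼───┼───┤       
│ C │ MC│ MR│ M+│       
└───┴───┴───┴───┘       
                        
                        
                        
                        


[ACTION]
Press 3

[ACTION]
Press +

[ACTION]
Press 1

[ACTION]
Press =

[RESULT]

                       4
┌───┬───┬───┬───┐       
│ 7 │ 8 │ 9 │ ÷ │       
├───┼───┼───┼───┤       
│ 4 │ 5 │ 6 │ × │       
├───┼───┼───┼───┤       
│ 1 │ 2 │ 3 │ - │       
├───┼───┼───┼───┤       
│ 0 │ . │ = │ + │       
├───┼───┼───┼───┤       
│ C │ MC│ MR│ M+│       
└───┴───┴───┴───┘       
                        
                        
                        
                        


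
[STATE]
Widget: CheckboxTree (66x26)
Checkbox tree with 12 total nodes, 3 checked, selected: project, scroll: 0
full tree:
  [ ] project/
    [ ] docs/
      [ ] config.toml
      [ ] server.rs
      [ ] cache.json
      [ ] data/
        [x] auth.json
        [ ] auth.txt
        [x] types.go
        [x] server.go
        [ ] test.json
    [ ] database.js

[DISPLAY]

>[-] project/                                                     
   [-] docs/                                                      
     [ ] config.toml                                              
     [ ] server.rs                                                
     [ ] cache.json                                               
     [-] data/                                                    
       [x] auth.json                                              
       [ ] auth.txt                                               
       [x] types.go                                               
       [x] server.go                                              
       [ ] test.json                                              
   [ ] database.js                                                
                                                                  
                                                                  
                                                                  
                                                                  
                                                                  
                                                                  
                                                                  
                                                                  
                                                                  
                                                                  
                                                                  
                                                                  
                                                                  
                                                                  


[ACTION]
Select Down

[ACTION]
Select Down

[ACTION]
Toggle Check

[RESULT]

 [-] project/                                                     
   [-] docs/                                                      
>    [x] config.toml                                              
     [ ] server.rs                                                
     [ ] cache.json                                               
     [-] data/                                                    
       [x] auth.json                                              
       [ ] auth.txt                                               
       [x] types.go                                               
       [x] server.go                                              
       [ ] test.json                                              
   [ ] database.js                                                
                                                                  
                                                                  
                                                                  
                                                                  
                                                                  
                                                                  
                                                                  
                                                                  
                                                                  
                                                                  
                                                                  
                                                                  
                                                                  
                                                                  


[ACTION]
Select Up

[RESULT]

 [-] project/                                                     
>  [-] docs/                                                      
     [x] config.toml                                              
     [ ] server.rs                                                
     [ ] cache.json                                               
     [-] data/                                                    
       [x] auth.json                                              
       [ ] auth.txt                                               
       [x] types.go                                               
       [x] server.go                                              
       [ ] test.json                                              
   [ ] database.js                                                
                                                                  
                                                                  
                                                                  
                                                                  
                                                                  
                                                                  
                                                                  
                                                                  
                                                                  
                                                                  
                                                                  
                                                                  
                                                                  
                                                                  


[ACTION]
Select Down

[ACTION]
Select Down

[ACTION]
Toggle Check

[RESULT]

 [-] project/                                                     
   [-] docs/                                                      
     [x] config.toml                                              
>    [x] server.rs                                                
     [ ] cache.json                                               
     [-] data/                                                    
       [x] auth.json                                              
       [ ] auth.txt                                               
       [x] types.go                                               
       [x] server.go                                              
       [ ] test.json                                              
   [ ] database.js                                                
                                                                  
                                                                  
                                                                  
                                                                  
                                                                  
                                                                  
                                                                  
                                                                  
                                                                  
                                                                  
                                                                  
                                                                  
                                                                  
                                                                  


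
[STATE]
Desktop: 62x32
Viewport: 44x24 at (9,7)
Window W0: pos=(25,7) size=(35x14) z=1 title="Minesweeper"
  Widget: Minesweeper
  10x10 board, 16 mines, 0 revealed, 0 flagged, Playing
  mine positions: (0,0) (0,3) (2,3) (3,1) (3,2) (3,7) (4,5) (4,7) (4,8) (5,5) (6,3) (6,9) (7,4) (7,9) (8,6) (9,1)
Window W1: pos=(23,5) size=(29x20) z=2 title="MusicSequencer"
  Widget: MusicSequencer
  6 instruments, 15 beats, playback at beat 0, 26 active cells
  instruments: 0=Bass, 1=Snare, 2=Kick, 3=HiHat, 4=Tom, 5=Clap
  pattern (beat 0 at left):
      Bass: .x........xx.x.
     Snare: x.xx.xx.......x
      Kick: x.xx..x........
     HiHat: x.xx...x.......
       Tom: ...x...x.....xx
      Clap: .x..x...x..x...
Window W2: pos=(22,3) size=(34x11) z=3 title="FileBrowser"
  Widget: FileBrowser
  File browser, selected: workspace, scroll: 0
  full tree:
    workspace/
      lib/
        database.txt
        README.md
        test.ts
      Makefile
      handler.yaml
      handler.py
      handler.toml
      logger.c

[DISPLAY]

             ┃    [+] lib/                  
             ┃    Makefile                  
             ┃    handler.yaml              
             ┃    handler.py                
             ┃    handler.toml              
             ┃    logger.c                  
             ┗━━━━━━━━━━━━━━━━━━━━━━━━━━━━━━
              ┃  Clap·█··█···█··█···      ┃ 
              ┃                           ┃ 
              ┃                           ┃ 
              ┃                           ┃ 
              ┃                           ┃ 
              ┃                           ┃ 
              ┃                           ┃━
              ┃                           ┃ 
              ┃                           ┃ 
              ┃                           ┃ 
              ┗━━━━━━━━━━━━━━━━━━━━━━━━━━━┛ 
                                            
                                            
                                            
                                            
                                            
                                            


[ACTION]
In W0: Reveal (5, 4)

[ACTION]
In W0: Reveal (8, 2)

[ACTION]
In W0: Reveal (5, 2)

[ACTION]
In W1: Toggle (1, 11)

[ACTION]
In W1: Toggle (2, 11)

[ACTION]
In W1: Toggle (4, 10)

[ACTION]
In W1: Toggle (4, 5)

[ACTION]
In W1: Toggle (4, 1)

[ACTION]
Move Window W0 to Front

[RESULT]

             ┃  ┏━━━━━━━━━━━━━━━━━━━━━━━━━━━
             ┃  ┃ Minesweeper               
             ┃  ┠───────────────────────────
             ┃  ┃■■■■■■■■■■                 
             ┃  ┃■■■■■■■■■■                 
             ┃  ┃■■■■■■■■■■                 
             ┗━━┃■■■■■■■■■■                 
              ┃ ┃■■■■■■■■■■                 
              ┃ ┃■■1■3■■■■■                 
              ┃ ┃■■■■■■■■■■                 
              ┃ ┃■■■■■■■■■■                 
              ┃ ┃■■1■■■■■■■                 
              ┃ ┃■■■■■■■■■■                 
              ┃ ┗━━━━━━━━━━━━━━━━━━━━━━━━━━━
              ┃                           ┃ 
              ┃                           ┃ 
              ┃                           ┃ 
              ┗━━━━━━━━━━━━━━━━━━━━━━━━━━━┛ 
                                            
                                            
                                            
                                            
                                            
                                            


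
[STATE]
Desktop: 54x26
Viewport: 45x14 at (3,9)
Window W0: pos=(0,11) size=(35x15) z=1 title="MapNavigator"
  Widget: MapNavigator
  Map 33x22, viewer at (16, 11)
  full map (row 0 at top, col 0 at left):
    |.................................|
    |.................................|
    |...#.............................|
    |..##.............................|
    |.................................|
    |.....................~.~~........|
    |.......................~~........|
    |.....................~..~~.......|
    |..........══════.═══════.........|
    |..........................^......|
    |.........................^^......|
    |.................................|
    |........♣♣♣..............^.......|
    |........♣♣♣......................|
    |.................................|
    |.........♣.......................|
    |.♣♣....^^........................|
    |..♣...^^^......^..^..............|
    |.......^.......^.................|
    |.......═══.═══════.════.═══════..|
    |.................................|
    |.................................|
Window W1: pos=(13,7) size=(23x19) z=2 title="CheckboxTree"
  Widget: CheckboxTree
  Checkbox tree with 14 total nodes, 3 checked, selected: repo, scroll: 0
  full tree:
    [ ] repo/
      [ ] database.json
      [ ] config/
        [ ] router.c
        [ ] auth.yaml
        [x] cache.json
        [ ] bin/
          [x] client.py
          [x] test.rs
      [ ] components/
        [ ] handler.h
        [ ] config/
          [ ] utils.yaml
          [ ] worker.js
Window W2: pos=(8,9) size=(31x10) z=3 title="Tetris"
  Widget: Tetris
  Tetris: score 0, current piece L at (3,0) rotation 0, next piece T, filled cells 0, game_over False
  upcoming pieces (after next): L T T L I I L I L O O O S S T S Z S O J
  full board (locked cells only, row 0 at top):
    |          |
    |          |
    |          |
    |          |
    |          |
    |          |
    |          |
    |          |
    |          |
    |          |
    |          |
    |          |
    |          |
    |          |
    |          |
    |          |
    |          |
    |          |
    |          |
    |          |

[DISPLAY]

     ┏━━━━━━━━━━━━━━━━━━━━━━━━━━━━━┓         
     ┃ Tetris                      ┃         
━━━━━┠─────────────────────────────┨         
apNav┃          │Next:             ┃         
─────┃          │ ▒                ┃         
.....┃          │▒▒▒               ┃         
.....┃          │                  ┃         
.....┃          │                  ┃         
.....┃          │                  ┃         
.....┗━━━━━━━━━━━━━━━━━━━━━━━━━━━━━┛         
..........┃   [ ] components/   ┃            
......♣♣♣.┃     [ ] handler.h   ┃            
......♣♣♣.┃     [ ] config/     ┃            
..........┃       [ ] utils.yaml┃            


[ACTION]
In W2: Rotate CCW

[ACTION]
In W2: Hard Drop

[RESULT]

     ┏━━━━━━━━━━━━━━━━━━━━━━━━━━━━━┓         
     ┃ Tetris                      ┃         
━━━━━┠─────────────────────────────┨         
apNav┃          │Next:             ┃         
─────┃          │  ▒               ┃         
.....┃          │▒▒▒               ┃         
.....┃   ▒▒     │                  ┃         
.....┃    ▒     │                  ┃         
.....┃    ▒     │                  ┃         
.....┗━━━━━━━━━━━━━━━━━━━━━━━━━━━━━┛         
..........┃   [ ] components/   ┃            
......♣♣♣.┃     [ ] handler.h   ┃            
......♣♣♣.┃     [ ] config/     ┃            
..........┃       [ ] utils.yaml┃            


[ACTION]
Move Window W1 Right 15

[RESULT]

     ┏━━━━━━━━━━━━━━━━━━━━━━━━━━━━━┓─────────
     ┃ Tetris                      ┃         
━━━━━┠─────────────────────────────┨abase.jso
apNav┃          │Next:             ┃fig/     
─────┃          │  ▒               ┃outer.c  
.....┃          │▒▒▒               ┃uth.yaml 
.....┃   ▒▒     │                  ┃ache.json
.....┃    ▒     │                  ┃in/      
.....┃    ▒     │                  ┃ client.p
.....┗━━━━━━━━━━━━━━━━━━━━━━━━━━━━━┛ test.rs 
..............@..........┃   [ ] components/ 
......♣♣♣..............^.┃     [ ] handler.h 
......♣♣♣................┃     [ ] config/   
.........................┃       [ ] utils.ya


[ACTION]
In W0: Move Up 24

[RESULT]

     ┏━━━━━━━━━━━━━━━━━━━━━━━━━━━━━┓─────────
     ┃ Tetris                      ┃         
━━━━━┠─────────────────────────────┨abase.jso
apNav┃          │Next:             ┃fig/     
─────┃          │  ▒               ┃outer.c  
     ┃          │▒▒▒               ┃uth.yaml 
     ┃   ▒▒     │                  ┃ache.json
     ┃    ▒     │                  ┃in/      
     ┃    ▒     │                  ┃ client.p
     ┗━━━━━━━━━━━━━━━━━━━━━━━━━━━━━┛ test.rs 
..............@..........┃   [ ] components/ 
.........................┃     [ ] handler.h 
.#.......................┃     [ ] config/   
##.......................┃       [ ] utils.ya


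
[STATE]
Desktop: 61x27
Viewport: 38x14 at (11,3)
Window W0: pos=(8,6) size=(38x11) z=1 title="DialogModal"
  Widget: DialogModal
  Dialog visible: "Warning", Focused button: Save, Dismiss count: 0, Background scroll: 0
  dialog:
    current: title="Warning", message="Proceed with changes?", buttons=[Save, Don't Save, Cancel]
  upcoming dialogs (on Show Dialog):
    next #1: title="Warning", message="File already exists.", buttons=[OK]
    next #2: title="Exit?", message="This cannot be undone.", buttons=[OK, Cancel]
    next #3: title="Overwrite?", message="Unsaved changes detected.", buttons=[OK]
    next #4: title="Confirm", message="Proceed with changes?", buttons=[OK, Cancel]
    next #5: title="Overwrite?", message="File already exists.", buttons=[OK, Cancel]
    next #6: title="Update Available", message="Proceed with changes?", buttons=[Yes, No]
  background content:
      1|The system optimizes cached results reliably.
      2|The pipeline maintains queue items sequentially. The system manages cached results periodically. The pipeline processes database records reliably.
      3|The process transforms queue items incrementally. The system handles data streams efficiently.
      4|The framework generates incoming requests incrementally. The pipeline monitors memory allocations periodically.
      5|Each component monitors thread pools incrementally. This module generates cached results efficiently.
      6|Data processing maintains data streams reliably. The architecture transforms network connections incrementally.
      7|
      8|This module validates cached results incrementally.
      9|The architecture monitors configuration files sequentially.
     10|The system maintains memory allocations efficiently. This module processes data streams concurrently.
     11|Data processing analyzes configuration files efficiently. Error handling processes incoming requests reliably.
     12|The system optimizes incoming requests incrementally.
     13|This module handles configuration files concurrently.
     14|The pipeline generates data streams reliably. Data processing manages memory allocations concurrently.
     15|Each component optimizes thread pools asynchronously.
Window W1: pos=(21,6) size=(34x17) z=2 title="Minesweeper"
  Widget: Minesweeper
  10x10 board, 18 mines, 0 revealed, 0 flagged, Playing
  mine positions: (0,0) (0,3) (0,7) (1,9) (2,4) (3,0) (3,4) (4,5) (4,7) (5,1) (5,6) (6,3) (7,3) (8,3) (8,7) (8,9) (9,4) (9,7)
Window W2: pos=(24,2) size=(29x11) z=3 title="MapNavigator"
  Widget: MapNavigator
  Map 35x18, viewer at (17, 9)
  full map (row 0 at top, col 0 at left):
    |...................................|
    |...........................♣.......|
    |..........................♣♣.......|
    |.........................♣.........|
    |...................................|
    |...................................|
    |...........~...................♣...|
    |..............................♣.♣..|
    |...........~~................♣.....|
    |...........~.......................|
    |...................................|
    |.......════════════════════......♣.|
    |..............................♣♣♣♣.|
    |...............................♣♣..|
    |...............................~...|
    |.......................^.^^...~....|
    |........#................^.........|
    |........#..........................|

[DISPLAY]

             ┃ MapNavigator           
             ┠────────────────────────
             ┃.......~................
━━━━━━━━━━┏━━┃........................
ialogModal┃ M┃.......~~...............
──────────┠──┃.......~.....@..........
e system o┃■■┃........................
┌─────────┃■■┃...════════════════════.
│         ┃■■┃........................
│    Proce┃■■┗━━━━━━━━━━━━━━━━━━━━━━━━
│ [Save]  ┃■■■■■■■■■■                 
└─────────┃■■■■■■■■■■                 
          ┃■■■■■■■■■■                 
━━━━━━━━━━┃■■■■■■■■■■                 


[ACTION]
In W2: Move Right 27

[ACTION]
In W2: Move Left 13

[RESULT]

             ┃ MapNavigator           
             ┠────────────────────────
             ┃...~...................♣
━━━━━━━━━━┏━━┃......................♣.
ialogModal┃ M┃...~~................♣..
──────────┠──┃...~.........@..........
e system o┃■■┃........................
┌─────────┃■■┃═══════════════════.....
│         ┃■■┃......................♣♣
│    Proce┃■■┗━━━━━━━━━━━━━━━━━━━━━━━━
│ [Save]  ┃■■■■■■■■■■                 
└─────────┃■■■■■■■■■■                 
          ┃■■■■■■■■■■                 
━━━━━━━━━━┃■■■■■■■■■■                 


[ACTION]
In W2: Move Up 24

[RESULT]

             ┃ MapNavigator           
             ┠────────────────────────
             ┃                        
━━━━━━━━━━┏━━┃                        
ialogModal┃ M┃                        
──────────┠──┃.............@..........
e system o┃■■┃...................♣....
┌─────────┃■■┃..................♣♣....
│         ┃■■┃.................♣......
│    Proce┃■■┗━━━━━━━━━━━━━━━━━━━━━━━━
│ [Save]  ┃■■■■■■■■■■                 
└─────────┃■■■■■■■■■■                 
          ┃■■■■■■■■■■                 
━━━━━━━━━━┃■■■■■■■■■■                 


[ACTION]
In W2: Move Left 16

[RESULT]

             ┃ MapNavigator           
             ┠────────────────────────
             ┃                        
━━━━━━━━━━┏━━┃                        
ialogModal┃ M┃                        
──────────┠──┃        .....@..........
e system o┃■■┃        ................
┌─────────┃■■┃        ................
│         ┃■■┃        ................
│    Proce┃■■┗━━━━━━━━━━━━━━━━━━━━━━━━
│ [Save]  ┃■■■■■■■■■■                 
└─────────┃■■■■■■■■■■                 
          ┃■■■■■■■■■■                 
━━━━━━━━━━┃■■■■■■■■■■                 


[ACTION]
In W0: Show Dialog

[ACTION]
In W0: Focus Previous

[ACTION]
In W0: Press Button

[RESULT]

             ┃ MapNavigator           
             ┠────────────────────────
             ┃                        
━━━━━━━━━━┏━━┃                        
ialogModal┃ M┃                        
──────────┠──┃        .....@..........
e system o┃■■┃        ................
e pipeline┃■■┃        ................
e process ┃■■┃        ................
e framewor┃■■┗━━━━━━━━━━━━━━━━━━━━━━━━
ch compone┃■■■■■■■■■■                 
ta process┃■■■■■■■■■■                 
          ┃■■■■■■■■■■                 
━━━━━━━━━━┃■■■■■■■■■■                 


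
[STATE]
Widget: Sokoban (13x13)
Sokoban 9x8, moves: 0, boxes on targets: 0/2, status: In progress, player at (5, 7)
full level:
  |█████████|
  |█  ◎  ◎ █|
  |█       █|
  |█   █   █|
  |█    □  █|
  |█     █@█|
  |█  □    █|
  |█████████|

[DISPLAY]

█████████    
█  ◎  ◎ █    
█       █    
█   █   █    
█    □  █    
█     █@█    
█  □    █    
█████████    
Moves: 0  0/2
             
             
             
             


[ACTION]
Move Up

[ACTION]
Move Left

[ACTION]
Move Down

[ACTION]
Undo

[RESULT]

█████████    
█  ◎  ◎ █    
█       █    
█   █   █    
█    □ @█    
█     █ █    
█  □    █    
█████████    
Moves: 1  0/2
             
             
             
             


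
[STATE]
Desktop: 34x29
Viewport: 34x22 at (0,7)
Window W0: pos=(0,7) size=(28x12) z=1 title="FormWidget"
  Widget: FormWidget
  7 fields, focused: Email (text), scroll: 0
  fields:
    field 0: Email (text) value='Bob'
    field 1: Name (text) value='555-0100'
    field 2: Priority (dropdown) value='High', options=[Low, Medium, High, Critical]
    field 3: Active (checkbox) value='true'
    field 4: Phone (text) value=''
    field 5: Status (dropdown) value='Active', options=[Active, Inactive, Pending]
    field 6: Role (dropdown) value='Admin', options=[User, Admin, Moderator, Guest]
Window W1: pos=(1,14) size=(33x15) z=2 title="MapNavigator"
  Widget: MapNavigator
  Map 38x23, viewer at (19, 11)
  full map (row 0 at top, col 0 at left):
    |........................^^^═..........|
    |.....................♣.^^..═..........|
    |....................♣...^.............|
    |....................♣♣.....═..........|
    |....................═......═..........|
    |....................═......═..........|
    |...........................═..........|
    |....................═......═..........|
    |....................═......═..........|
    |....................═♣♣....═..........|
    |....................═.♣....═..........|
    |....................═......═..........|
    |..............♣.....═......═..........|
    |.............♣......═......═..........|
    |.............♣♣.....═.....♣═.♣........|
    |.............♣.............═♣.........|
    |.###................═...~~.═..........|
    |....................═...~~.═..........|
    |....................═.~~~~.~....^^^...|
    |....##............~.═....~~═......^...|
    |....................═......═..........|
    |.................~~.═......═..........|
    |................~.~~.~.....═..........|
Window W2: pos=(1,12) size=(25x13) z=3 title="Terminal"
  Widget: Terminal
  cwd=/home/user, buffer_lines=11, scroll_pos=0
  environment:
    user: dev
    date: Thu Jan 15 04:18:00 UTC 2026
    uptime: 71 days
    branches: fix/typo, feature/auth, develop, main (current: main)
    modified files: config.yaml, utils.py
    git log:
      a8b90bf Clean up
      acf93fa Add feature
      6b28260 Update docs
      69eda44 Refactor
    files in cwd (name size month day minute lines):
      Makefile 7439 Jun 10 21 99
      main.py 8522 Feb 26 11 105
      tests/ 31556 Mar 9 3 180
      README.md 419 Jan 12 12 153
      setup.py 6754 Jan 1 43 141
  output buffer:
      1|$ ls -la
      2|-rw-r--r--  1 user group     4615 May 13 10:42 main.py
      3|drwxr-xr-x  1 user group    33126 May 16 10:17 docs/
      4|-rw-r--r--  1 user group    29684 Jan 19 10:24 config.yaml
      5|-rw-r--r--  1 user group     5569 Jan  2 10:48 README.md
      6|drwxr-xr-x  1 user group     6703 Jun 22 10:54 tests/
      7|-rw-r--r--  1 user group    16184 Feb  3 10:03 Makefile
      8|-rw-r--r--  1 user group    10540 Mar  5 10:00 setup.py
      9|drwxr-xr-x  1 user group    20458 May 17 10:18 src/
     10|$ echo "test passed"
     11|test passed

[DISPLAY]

┏━━━━━━━━━━━━━━━━━━━━━━━━━━┓      
┃ FormWidget               ┃      
┠──────────────────────────┨      
┃> Email:      [Bob       ]┃      
┃  Name:       [555-0100  ]┃      
┃┏━━━━━━━━━━━━━━━━━━━━━━━┓]┃      
┃┃ Terminal              ┃ ┃      
┃┠───────────────────────┨━━━━━━━┓
┃┃$ ls -la               ┃       ┃
┃┃-rw-r--r--  1 user grou┃───────┨
┃┃drwxr-xr-x  1 user grou┃.......┃
┗┃-rw-r--r--  1 user grou┃.......┃
 ┃-rw-r--r--  1 user grou┃.......┃
 ┃drwxr-xr-x  1 user grou┃.......┃
 ┃-rw-r--r--  1 user grou┃.......┃
 ┃-rw-r--r--  1 user grou┃.......┃
 ┃drwxr-xr-x  1 user grou┃.......┃
 ┗━━━━━━━━━━━━━━━━━━━━━━━┛.......┃
 ┃.........♣♣.....═.....♣═.♣.....┃
 ┃.........♣.............═♣......┃
 ┃................═...~~.═.......┃
 ┗━━━━━━━━━━━━━━━━━━━━━━━━━━━━━━━┛


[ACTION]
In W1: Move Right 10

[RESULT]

┏━━━━━━━━━━━━━━━━━━━━━━━━━━┓      
┃ FormWidget               ┃      
┠──────────────────────────┨      
┃> Email:      [Bob       ]┃      
┃  Name:       [555-0100  ]┃      
┃┏━━━━━━━━━━━━━━━━━━━━━━━┓]┃      
┃┃ Terminal              ┃ ┃      
┃┠───────────────────────┨━━━━━━━┓
┃┃$ ls -la               ┃       ┃
┃┃-rw-r--r--  1 user grou┃───────┨
┃┃drwxr-xr-x  1 user grou┃       ┃
┗┃-rw-r--r--  1 user grou┃       ┃
 ┃-rw-r--r--  1 user grou┃       ┃
 ┃drwxr-xr-x  1 user grou┃       ┃
 ┃-rw-r--r--  1 user grou┃       ┃
 ┃-rw-r--r--  1 user grou┃       ┃
 ┃drwxr-xr-x  1 user grou┃       ┃
 ┗━━━━━━━━━━━━━━━━━━━━━━━┛       ┃
 ┃♣.....═.....♣═.♣........       ┃
 ┃.............═♣.........       ┃
 ┃......═...~~.═..........       ┃
 ┗━━━━━━━━━━━━━━━━━━━━━━━━━━━━━━━┛


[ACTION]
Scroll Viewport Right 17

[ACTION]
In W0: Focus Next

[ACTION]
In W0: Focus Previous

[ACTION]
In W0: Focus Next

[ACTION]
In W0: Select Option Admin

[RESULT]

┏━━━━━━━━━━━━━━━━━━━━━━━━━━┓      
┃ FormWidget               ┃      
┠──────────────────────────┨      
┃  Email:      [Bob       ]┃      
┃> Name:       [555-0100  ]┃      
┃┏━━━━━━━━━━━━━━━━━━━━━━━┓]┃      
┃┃ Terminal              ┃ ┃      
┃┠───────────────────────┨━━━━━━━┓
┃┃$ ls -la               ┃       ┃
┃┃-rw-r--r--  1 user grou┃───────┨
┃┃drwxr-xr-x  1 user grou┃       ┃
┗┃-rw-r--r--  1 user grou┃       ┃
 ┃-rw-r--r--  1 user grou┃       ┃
 ┃drwxr-xr-x  1 user grou┃       ┃
 ┃-rw-r--r--  1 user grou┃       ┃
 ┃-rw-r--r--  1 user grou┃       ┃
 ┃drwxr-xr-x  1 user grou┃       ┃
 ┗━━━━━━━━━━━━━━━━━━━━━━━┛       ┃
 ┃♣.....═.....♣═.♣........       ┃
 ┃.............═♣.........       ┃
 ┃......═...~~.═..........       ┃
 ┗━━━━━━━━━━━━━━━━━━━━━━━━━━━━━━━┛
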